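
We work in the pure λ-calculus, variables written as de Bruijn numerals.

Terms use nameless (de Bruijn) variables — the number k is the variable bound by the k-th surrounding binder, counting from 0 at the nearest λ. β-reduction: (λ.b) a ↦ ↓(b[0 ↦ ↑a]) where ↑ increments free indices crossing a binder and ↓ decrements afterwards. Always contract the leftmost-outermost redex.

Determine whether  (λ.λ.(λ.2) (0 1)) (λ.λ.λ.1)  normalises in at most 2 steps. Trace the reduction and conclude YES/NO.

  start: (λ.λ.(λ.2) (0 1)) (λ.λ.λ.1)
  →1  λ.(λ.λ.λ.λ.1) (0 (λ.λ.λ.1))
  →2  λ.λ.λ.λ.1

Answer: YES — reaches normal form λ.λ.λ.λ.1 in 2 ≤ 2 steps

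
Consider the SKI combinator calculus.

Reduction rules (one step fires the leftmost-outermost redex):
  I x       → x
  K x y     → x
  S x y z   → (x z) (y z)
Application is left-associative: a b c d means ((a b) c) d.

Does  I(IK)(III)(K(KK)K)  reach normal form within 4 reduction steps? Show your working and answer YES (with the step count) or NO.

  start: I(IK)(III)(K(KK)K)
  →1  IK(III)(K(KK)K)
  →2  K(III)(K(KK)K)
  →3  III
  →4  II

Answer: NO — after 4 steps the term is II, not yet normal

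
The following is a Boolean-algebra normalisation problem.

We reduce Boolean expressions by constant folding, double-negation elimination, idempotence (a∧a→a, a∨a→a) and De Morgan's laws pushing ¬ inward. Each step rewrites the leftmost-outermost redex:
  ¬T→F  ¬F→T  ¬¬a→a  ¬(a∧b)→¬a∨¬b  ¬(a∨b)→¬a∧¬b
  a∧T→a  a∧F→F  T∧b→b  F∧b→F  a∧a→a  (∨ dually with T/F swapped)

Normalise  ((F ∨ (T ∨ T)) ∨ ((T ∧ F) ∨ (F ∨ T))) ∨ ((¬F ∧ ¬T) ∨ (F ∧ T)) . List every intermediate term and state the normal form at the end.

  start: ((F ∨ (T ∨ T)) ∨ ((T ∧ F) ∨ (F ∨ T))) ∨ ((¬F ∧ ¬T) ∨ (F ∧ T))
  step 1: ((T ∨ T) ∨ ((T ∧ F) ∨ (F ∨ T))) ∨ ((¬F ∧ ¬T) ∨ (F ∧ T))
  step 2: (T ∨ ((T ∧ F) ∨ (F ∨ T))) ∨ ((¬F ∧ ¬T) ∨ (F ∧ T))
  step 3: T ∨ ((¬F ∧ ¬T) ∨ (F ∧ T))
  step 4: T

Answer: normal form = T  (in 4 steps)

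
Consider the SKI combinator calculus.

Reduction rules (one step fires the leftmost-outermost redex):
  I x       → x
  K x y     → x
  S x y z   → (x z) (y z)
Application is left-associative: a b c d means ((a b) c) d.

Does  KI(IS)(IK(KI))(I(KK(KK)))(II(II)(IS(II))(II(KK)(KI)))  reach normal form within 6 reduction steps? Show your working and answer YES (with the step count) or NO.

Answer: YES — reaches normal form I in 5 ≤ 6 steps

Derivation:
  start: KI(IS)(IK(KI))(I(KK(KK)))(II(II)(IS(II))(II(KK)(KI)))
  [1] I(IK(KI))(I(KK(KK)))(II(II)(IS(II))(II(KK)(KI)))
  [2] IK(KI)(I(KK(KK)))(II(II)(IS(II))(II(KK)(KI)))
  [3] K(KI)(I(KK(KK)))(II(II)(IS(II))(II(KK)(KI)))
  [4] KI(II(II)(IS(II))(II(KK)(KI)))
  [5] I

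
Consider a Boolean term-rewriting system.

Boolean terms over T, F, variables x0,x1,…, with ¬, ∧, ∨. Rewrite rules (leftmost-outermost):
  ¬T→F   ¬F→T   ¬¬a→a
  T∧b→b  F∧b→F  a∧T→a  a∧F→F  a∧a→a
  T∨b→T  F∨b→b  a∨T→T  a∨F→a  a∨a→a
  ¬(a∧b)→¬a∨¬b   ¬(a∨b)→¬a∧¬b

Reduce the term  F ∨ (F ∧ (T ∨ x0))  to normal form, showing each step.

Answer: normal form = F  (in 2 steps)

Derivation:
  start: F ∨ (F ∧ (T ∨ x0))
  →1  F ∧ (T ∨ x0)
  →2  F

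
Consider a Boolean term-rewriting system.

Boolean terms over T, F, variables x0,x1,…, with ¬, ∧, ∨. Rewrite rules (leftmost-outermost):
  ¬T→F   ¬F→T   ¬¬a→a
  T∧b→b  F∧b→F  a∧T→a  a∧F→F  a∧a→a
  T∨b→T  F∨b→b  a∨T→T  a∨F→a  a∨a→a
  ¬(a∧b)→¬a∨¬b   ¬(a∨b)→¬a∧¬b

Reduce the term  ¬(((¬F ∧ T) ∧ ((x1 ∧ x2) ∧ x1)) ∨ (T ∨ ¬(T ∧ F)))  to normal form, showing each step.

Answer: normal form = F  (in 13 steps)

Reduction:
  start: ¬(((¬F ∧ T) ∧ ((x1 ∧ x2) ∧ x1)) ∨ (T ∨ ¬(T ∧ F)))
  step 1: ¬((¬F ∧ T) ∧ ((x1 ∧ x2) ∧ x1)) ∧ ¬(T ∨ ¬(T ∧ F))
  step 2: (¬(¬F ∧ T) ∨ ¬((x1 ∧ x2) ∧ x1)) ∧ ¬(T ∨ ¬(T ∧ F))
  step 3: ((¬¬F ∨ ¬T) ∨ ¬((x1 ∧ x2) ∧ x1)) ∧ ¬(T ∨ ¬(T ∧ F))
  step 4: ((F ∨ ¬T) ∨ ¬((x1 ∧ x2) ∧ x1)) ∧ ¬(T ∨ ¬(T ∧ F))
  step 5: (¬T ∨ ¬((x1 ∧ x2) ∧ x1)) ∧ ¬(T ∨ ¬(T ∧ F))
  step 6: (F ∨ ¬((x1 ∧ x2) ∧ x1)) ∧ ¬(T ∨ ¬(T ∧ F))
  step 7: ¬((x1 ∧ x2) ∧ x1) ∧ ¬(T ∨ ¬(T ∧ F))
  step 8: (¬(x1 ∧ x2) ∨ ¬x1) ∧ ¬(T ∨ ¬(T ∧ F))
  step 9: ((¬x1 ∨ ¬x2) ∨ ¬x1) ∧ ¬(T ∨ ¬(T ∧ F))
  step 10: ((¬x1 ∨ ¬x2) ∨ ¬x1) ∧ (¬T ∧ ¬¬(T ∧ F))
  step 11: ((¬x1 ∨ ¬x2) ∨ ¬x1) ∧ (F ∧ ¬¬(T ∧ F))
  step 12: ((¬x1 ∨ ¬x2) ∨ ¬x1) ∧ F
  step 13: F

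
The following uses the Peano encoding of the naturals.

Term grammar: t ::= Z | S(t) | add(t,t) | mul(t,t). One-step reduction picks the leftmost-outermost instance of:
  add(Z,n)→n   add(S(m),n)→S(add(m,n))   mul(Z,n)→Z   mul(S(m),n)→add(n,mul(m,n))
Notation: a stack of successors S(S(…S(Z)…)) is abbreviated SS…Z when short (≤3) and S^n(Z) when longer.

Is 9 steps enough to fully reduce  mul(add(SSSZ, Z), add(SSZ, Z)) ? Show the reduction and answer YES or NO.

Answer: NO — after 9 steps the term is S(S(mul(S(add(SZ, Z)), add(SSZ, Z)))), not yet normal

Reduction:
  start: mul(add(SSSZ, Z), add(SSZ, Z))
  step 1: mul(S(add(SSZ, Z)), add(SSZ, Z))
  step 2: add(add(SSZ, Z), mul(add(SSZ, Z), add(SSZ, Z)))
  step 3: add(S(add(SZ, Z)), mul(add(SSZ, Z), add(SSZ, Z)))
  step 4: S(add(add(SZ, Z), mul(add(SSZ, Z), add(SSZ, Z))))
  step 5: S(add(S(add(Z, Z)), mul(add(SSZ, Z), add(SSZ, Z))))
  step 6: S(S(add(add(Z, Z), mul(add(SSZ, Z), add(SSZ, Z)))))
  step 7: S(S(add(Z, mul(add(SSZ, Z), add(SSZ, Z)))))
  step 8: S(S(mul(add(SSZ, Z), add(SSZ, Z))))
  step 9: S(S(mul(S(add(SZ, Z)), add(SSZ, Z))))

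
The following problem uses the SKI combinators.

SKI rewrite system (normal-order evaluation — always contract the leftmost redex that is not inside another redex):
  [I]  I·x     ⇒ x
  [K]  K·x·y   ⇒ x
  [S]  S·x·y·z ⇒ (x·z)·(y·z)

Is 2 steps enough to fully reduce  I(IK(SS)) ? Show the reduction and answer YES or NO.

  start: I(IK(SS))
  [1] IK(SS)
  [2] K(SS)

Answer: YES — reaches normal form K(SS) in 2 ≤ 2 steps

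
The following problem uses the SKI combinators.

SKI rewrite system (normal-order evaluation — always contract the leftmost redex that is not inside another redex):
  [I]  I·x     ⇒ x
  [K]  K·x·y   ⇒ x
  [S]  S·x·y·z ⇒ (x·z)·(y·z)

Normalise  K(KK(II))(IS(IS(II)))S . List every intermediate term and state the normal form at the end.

Answer: normal form = KS  (in 2 steps)

Working:
  start: K(KK(II))(IS(IS(II)))S
  →1  KK(II)S
  →2  KS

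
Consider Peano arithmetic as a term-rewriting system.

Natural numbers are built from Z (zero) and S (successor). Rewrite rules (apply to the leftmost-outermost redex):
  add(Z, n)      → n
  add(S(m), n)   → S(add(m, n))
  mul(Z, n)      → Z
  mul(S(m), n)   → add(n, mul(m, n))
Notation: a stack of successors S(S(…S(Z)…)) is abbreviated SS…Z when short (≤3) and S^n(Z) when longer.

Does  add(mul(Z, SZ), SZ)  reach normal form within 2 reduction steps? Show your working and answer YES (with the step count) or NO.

  start: add(mul(Z, SZ), SZ)
  step 1: add(Z, SZ)
  step 2: SZ

Answer: YES — reaches normal form SZ in 2 ≤ 2 steps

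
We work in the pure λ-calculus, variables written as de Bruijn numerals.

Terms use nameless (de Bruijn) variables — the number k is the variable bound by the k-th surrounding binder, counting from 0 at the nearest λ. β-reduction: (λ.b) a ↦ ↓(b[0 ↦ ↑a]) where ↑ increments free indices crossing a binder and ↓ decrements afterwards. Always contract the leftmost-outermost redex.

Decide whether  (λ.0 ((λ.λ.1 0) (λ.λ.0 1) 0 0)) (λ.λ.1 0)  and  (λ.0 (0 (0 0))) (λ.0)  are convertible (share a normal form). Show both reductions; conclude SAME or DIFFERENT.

Term A:
  start: (λ.0 ((λ.λ.1 0) (λ.λ.0 1) 0 0)) (λ.λ.1 0)
  →1  (λ.λ.1 0) ((λ.λ.1 0) (λ.λ.0 1) (λ.λ.1 0) (λ.λ.1 0))
  →2  λ.(λ.λ.1 0) (λ.λ.0 1) (λ.λ.1 0) (λ.λ.1 0) 0
  →3  λ.(λ.(λ.λ.0 1) 0) (λ.λ.1 0) (λ.λ.1 0) 0
  →4  λ.(λ.λ.0 1) (λ.λ.1 0) (λ.λ.1 0) 0
  →5  λ.(λ.0 (λ.λ.1 0)) (λ.λ.1 0) 0
  →6  λ.(λ.λ.1 0) (λ.λ.1 0) 0
  →7  λ.(λ.(λ.λ.1 0) 0) 0
  →8  λ.(λ.λ.1 0) 0
  →9  λ.λ.1 0

Term B:
  start: (λ.0 (0 (0 0))) (λ.0)
  →1  (λ.0) ((λ.0) ((λ.0) (λ.0)))
  →2  (λ.0) ((λ.0) (λ.0))
  →3  (λ.0) (λ.0)
  →4  λ.0

Answer: DIFFERENT — A ⇓ λ.λ.1 0, B ⇓ λ.0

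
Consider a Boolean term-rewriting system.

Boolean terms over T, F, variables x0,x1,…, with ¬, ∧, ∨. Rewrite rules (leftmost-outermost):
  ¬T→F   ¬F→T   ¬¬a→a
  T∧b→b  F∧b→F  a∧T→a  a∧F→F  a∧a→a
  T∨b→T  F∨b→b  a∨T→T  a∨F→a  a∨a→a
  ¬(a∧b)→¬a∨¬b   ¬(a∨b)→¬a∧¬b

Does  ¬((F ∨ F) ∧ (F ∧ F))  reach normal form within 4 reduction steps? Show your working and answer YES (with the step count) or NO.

Answer: NO — after 4 steps the term is T ∨ ¬(F ∧ F), not yet normal

Reduction:
  start: ¬((F ∨ F) ∧ (F ∧ F))
  [1] ¬(F ∨ F) ∨ ¬(F ∧ F)
  [2] (¬F ∧ ¬F) ∨ ¬(F ∧ F)
  [3] ¬F ∨ ¬(F ∧ F)
  [4] T ∨ ¬(F ∧ F)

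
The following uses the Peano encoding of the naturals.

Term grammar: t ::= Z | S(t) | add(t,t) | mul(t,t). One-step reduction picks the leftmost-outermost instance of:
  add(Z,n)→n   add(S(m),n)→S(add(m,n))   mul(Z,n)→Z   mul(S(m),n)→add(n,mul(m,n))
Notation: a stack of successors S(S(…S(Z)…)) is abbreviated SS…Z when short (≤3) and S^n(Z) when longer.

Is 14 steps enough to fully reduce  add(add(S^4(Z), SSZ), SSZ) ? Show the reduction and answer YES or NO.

Answer: YES — reaches normal form S^8(Z) in 12 ≤ 14 steps

Working:
  start: add(add(S^4(Z), SSZ), SSZ)
  [1] add(S(add(SSSZ, SSZ)), SSZ)
  [2] S(add(add(SSSZ, SSZ), SSZ))
  [3] S(add(S(add(SSZ, SSZ)), SSZ))
  [4] S(S(add(add(SSZ, SSZ), SSZ)))
  [5] S(S(add(S(add(SZ, SSZ)), SSZ)))
  [6] S(S(S(add(add(SZ, SSZ), SSZ))))
  [7] S(S(S(add(S(add(Z, SSZ)), SSZ))))
  [8] S(S(S(S(add(add(Z, SSZ), SSZ)))))
  [9] S(S(S(S(add(SSZ, SSZ)))))
  [10] S(S(S(S(S(add(SZ, SSZ))))))
  [11] S(S(S(S(S(S(add(Z, SSZ)))))))
  [12] S^8(Z)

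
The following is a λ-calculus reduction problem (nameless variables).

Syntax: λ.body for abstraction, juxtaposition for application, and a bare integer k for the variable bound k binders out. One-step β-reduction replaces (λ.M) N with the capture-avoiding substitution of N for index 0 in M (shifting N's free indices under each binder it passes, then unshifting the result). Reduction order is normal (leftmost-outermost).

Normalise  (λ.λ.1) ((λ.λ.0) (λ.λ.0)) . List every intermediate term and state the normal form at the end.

Answer: normal form = λ.λ.0  (in 2 steps)

Working:
  start: (λ.λ.1) ((λ.λ.0) (λ.λ.0))
  step 1: λ.(λ.λ.0) (λ.λ.0)
  step 2: λ.λ.0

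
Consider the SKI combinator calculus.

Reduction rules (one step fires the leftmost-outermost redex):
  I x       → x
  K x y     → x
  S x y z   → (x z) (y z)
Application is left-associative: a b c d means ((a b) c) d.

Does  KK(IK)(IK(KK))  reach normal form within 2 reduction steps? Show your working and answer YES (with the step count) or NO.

  start: KK(IK)(IK(KK))
  step 1: K(IK(KK))
  step 2: K(K(KK))

Answer: YES — reaches normal form K(K(KK)) in 2 ≤ 2 steps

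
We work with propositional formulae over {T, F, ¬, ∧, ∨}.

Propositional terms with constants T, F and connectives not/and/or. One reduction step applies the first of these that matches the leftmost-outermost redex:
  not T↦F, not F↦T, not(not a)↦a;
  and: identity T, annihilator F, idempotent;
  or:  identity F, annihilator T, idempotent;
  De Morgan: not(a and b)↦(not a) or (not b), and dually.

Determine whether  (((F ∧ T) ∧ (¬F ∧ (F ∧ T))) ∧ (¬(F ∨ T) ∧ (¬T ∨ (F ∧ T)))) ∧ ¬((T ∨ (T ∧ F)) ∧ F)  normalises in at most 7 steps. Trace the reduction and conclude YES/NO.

  start: (((F ∧ T) ∧ (¬F ∧ (F ∧ T))) ∧ (¬(F ∨ T) ∧ (¬T ∨ (F ∧ T)))) ∧ ¬((T ∨ (T ∧ F)) ∧ F)
  [1] ((F ∧ (¬F ∧ (F ∧ T))) ∧ (¬(F ∨ T) ∧ (¬T ∨ (F ∧ T)))) ∧ ¬((T ∨ (T ∧ F)) ∧ F)
  [2] (F ∧ (¬(F ∨ T) ∧ (¬T ∨ (F ∧ T)))) ∧ ¬((T ∨ (T ∧ F)) ∧ F)
  [3] F ∧ ¬((T ∨ (T ∧ F)) ∧ F)
  [4] F

Answer: YES — reaches normal form F in 4 ≤ 7 steps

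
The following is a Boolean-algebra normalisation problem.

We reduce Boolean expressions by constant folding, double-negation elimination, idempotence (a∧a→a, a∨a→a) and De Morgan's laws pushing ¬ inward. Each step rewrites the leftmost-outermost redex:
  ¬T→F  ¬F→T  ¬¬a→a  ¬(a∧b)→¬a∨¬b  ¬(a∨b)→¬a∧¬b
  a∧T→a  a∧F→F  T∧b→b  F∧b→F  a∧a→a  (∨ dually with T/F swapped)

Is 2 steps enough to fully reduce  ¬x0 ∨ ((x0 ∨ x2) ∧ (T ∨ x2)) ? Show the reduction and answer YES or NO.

  start: ¬x0 ∨ ((x0 ∨ x2) ∧ (T ∨ x2))
  step 1: ¬x0 ∨ ((x0 ∨ x2) ∧ T)
  step 2: ¬x0 ∨ (x0 ∨ x2)

Answer: YES — reaches normal form ¬x0 ∨ (x0 ∨ x2) in 2 ≤ 2 steps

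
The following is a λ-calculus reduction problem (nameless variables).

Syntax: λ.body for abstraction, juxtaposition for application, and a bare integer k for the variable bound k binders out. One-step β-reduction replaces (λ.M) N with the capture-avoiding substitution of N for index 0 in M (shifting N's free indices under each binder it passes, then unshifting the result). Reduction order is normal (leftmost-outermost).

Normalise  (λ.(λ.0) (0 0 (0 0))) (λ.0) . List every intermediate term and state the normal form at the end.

Answer: normal form = λ.0  (in 5 steps)

Working:
  start: (λ.(λ.0) (0 0 (0 0))) (λ.0)
  step 1: (λ.0) ((λ.0) (λ.0) ((λ.0) (λ.0)))
  step 2: (λ.0) (λ.0) ((λ.0) (λ.0))
  step 3: (λ.0) ((λ.0) (λ.0))
  step 4: (λ.0) (λ.0)
  step 5: λ.0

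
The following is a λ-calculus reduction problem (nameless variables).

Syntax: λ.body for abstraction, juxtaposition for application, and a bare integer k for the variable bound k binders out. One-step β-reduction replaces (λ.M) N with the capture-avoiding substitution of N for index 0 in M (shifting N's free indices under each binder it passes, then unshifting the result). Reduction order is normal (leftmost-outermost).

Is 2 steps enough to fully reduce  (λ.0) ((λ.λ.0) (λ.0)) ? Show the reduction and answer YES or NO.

  start: (λ.0) ((λ.λ.0) (λ.0))
  →1  (λ.λ.0) (λ.0)
  →2  λ.0

Answer: YES — reaches normal form λ.0 in 2 ≤ 2 steps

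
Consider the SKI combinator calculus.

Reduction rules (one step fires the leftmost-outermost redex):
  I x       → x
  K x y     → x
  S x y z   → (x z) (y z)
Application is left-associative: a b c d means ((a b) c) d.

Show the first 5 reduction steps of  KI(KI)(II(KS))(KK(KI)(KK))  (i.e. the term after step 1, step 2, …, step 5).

  start: KI(KI)(II(KS))(KK(KI)(KK))
  →1  I(II(KS))(KK(KI)(KK))
  →2  II(KS)(KK(KI)(KK))
  →3  I(KS)(KK(KI)(KK))
  →4  KS(KK(KI)(KK))
  →5  S

Answer: after 5 steps: S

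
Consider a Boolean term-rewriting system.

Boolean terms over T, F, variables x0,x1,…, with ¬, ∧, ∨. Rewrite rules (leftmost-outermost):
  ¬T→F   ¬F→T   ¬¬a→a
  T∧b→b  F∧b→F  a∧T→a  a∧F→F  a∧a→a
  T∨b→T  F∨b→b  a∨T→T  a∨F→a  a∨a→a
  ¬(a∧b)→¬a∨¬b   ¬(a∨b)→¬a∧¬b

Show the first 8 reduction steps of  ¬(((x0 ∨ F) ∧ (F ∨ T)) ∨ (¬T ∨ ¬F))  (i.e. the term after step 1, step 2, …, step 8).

Answer: after 8 steps: (¬x0 ∨ ¬T) ∧ ¬(¬T ∨ ¬F)

Derivation:
  start: ¬(((x0 ∨ F) ∧ (F ∨ T)) ∨ (¬T ∨ ¬F))
  →1  ¬((x0 ∨ F) ∧ (F ∨ T)) ∧ ¬(¬T ∨ ¬F)
  →2  (¬(x0 ∨ F) ∨ ¬(F ∨ T)) ∧ ¬(¬T ∨ ¬F)
  →3  ((¬x0 ∧ ¬F) ∨ ¬(F ∨ T)) ∧ ¬(¬T ∨ ¬F)
  →4  ((¬x0 ∧ T) ∨ ¬(F ∨ T)) ∧ ¬(¬T ∨ ¬F)
  →5  (¬x0 ∨ ¬(F ∨ T)) ∧ ¬(¬T ∨ ¬F)
  →6  (¬x0 ∨ (¬F ∧ ¬T)) ∧ ¬(¬T ∨ ¬F)
  →7  (¬x0 ∨ (T ∧ ¬T)) ∧ ¬(¬T ∨ ¬F)
  →8  (¬x0 ∨ ¬T) ∧ ¬(¬T ∨ ¬F)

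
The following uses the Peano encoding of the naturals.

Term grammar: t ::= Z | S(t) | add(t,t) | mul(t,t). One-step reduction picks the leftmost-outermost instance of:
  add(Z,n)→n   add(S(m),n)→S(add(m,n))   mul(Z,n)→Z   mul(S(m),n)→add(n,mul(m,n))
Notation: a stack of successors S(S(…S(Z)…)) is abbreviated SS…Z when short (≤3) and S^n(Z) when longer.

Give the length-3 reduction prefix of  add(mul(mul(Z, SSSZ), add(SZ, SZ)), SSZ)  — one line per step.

  start: add(mul(mul(Z, SSSZ), add(SZ, SZ)), SSZ)
  →1  add(mul(Z, add(SZ, SZ)), SSZ)
  →2  add(Z, SSZ)
  →3  SSZ

Answer: after 3 steps: SSZ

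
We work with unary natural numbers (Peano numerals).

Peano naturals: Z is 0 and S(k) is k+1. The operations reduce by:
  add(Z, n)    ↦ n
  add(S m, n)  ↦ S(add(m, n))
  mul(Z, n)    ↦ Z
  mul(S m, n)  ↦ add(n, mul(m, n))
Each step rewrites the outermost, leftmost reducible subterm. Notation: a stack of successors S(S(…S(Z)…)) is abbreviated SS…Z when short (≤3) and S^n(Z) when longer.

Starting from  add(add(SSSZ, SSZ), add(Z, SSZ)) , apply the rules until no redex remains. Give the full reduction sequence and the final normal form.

  start: add(add(SSSZ, SSZ), add(Z, SSZ))
  [1] add(S(add(SSZ, SSZ)), add(Z, SSZ))
  [2] S(add(add(SSZ, SSZ), add(Z, SSZ)))
  [3] S(add(S(add(SZ, SSZ)), add(Z, SSZ)))
  [4] S(S(add(add(SZ, SSZ), add(Z, SSZ))))
  [5] S(S(add(S(add(Z, SSZ)), add(Z, SSZ))))
  [6] S(S(S(add(add(Z, SSZ), add(Z, SSZ)))))
  [7] S(S(S(add(SSZ, add(Z, SSZ)))))
  [8] S(S(S(S(add(SZ, add(Z, SSZ))))))
  [9] S(S(S(S(S(add(Z, add(Z, SSZ)))))))
  [10] S(S(S(S(S(add(Z, SSZ))))))
  [11] S^7(Z)

Answer: normal form = S^7(Z)  (in 11 steps)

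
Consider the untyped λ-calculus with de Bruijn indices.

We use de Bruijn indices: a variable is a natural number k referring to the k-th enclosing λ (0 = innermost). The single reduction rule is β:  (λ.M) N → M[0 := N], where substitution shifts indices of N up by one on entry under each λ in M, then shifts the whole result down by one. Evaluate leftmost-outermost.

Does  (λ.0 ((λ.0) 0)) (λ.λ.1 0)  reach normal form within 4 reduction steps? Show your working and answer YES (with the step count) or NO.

  start: (λ.0 ((λ.0) 0)) (λ.λ.1 0)
  [1] (λ.λ.1 0) ((λ.0) (λ.λ.1 0))
  [2] λ.(λ.0) (λ.λ.1 0) 0
  [3] λ.(λ.λ.1 0) 0
  [4] λ.λ.1 0

Answer: YES — reaches normal form λ.λ.1 0 in 4 ≤ 4 steps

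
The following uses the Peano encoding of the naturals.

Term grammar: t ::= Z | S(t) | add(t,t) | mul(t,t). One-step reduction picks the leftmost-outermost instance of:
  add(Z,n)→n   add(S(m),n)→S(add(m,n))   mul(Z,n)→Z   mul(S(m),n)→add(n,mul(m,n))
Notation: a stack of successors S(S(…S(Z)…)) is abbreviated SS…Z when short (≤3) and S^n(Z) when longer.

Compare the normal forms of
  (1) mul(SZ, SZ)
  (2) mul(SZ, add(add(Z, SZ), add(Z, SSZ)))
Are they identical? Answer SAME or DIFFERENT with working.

Term A:
  start: mul(SZ, SZ)
  [1] add(SZ, mul(Z, SZ))
  [2] S(add(Z, mul(Z, SZ)))
  [3] S(mul(Z, SZ))
  [4] SZ

Term B:
  start: mul(SZ, add(add(Z, SZ), add(Z, SSZ)))
  [1] add(add(add(Z, SZ), add(Z, SSZ)), mul(Z, add(add(Z, SZ), add(Z, SSZ))))
  [2] add(add(SZ, add(Z, SSZ)), mul(Z, add(add(Z, SZ), add(Z, SSZ))))
  [3] add(S(add(Z, add(Z, SSZ))), mul(Z, add(add(Z, SZ), add(Z, SSZ))))
  [4] S(add(add(Z, add(Z, SSZ)), mul(Z, add(add(Z, SZ), add(Z, SSZ)))))
  [5] S(add(add(Z, SSZ), mul(Z, add(add(Z, SZ), add(Z, SSZ)))))
  [6] S(add(SSZ, mul(Z, add(add(Z, SZ), add(Z, SSZ)))))
  [7] S(S(add(SZ, mul(Z, add(add(Z, SZ), add(Z, SSZ))))))
  [8] S(S(S(add(Z, mul(Z, add(add(Z, SZ), add(Z, SSZ)))))))
  [9] S(S(S(mul(Z, add(add(Z, SZ), add(Z, SSZ))))))
  [10] SSSZ

Answer: DIFFERENT — A ⇓ SZ, B ⇓ SSSZ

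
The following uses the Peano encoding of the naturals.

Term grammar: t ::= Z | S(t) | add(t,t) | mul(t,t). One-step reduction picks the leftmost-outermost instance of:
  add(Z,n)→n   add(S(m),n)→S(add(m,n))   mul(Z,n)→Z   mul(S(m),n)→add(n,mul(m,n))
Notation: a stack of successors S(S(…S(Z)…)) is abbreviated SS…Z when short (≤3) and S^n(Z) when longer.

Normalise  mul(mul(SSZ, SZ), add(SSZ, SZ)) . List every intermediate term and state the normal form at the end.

Answer: normal form = S^6(Z)  (in 24 steps)

Working:
  start: mul(mul(SSZ, SZ), add(SSZ, SZ))
  [1] mul(add(SZ, mul(SZ, SZ)), add(SSZ, SZ))
  [2] mul(S(add(Z, mul(SZ, SZ))), add(SSZ, SZ))
  [3] add(add(SSZ, SZ), mul(add(Z, mul(SZ, SZ)), add(SSZ, SZ)))
  [4] add(S(add(SZ, SZ)), mul(add(Z, mul(SZ, SZ)), add(SSZ, SZ)))
  [5] S(add(add(SZ, SZ), mul(add(Z, mul(SZ, SZ)), add(SSZ, SZ))))
  [6] S(add(S(add(Z, SZ)), mul(add(Z, mul(SZ, SZ)), add(SSZ, SZ))))
  [7] S(S(add(add(Z, SZ), mul(add(Z, mul(SZ, SZ)), add(SSZ, SZ)))))
  [8] S(S(add(SZ, mul(add(Z, mul(SZ, SZ)), add(SSZ, SZ)))))
  [9] S(S(S(add(Z, mul(add(Z, mul(SZ, SZ)), add(SSZ, SZ))))))
  [10] S(S(S(mul(add(Z, mul(SZ, SZ)), add(SSZ, SZ)))))
  [11] S(S(S(mul(mul(SZ, SZ), add(SSZ, SZ)))))
  [12] S(S(S(mul(add(SZ, mul(Z, SZ)), add(SSZ, SZ)))))
  [13] S(S(S(mul(S(add(Z, mul(Z, SZ))), add(SSZ, SZ)))))
  [14] S(S(S(add(add(SSZ, SZ), mul(add(Z, mul(Z, SZ)), add(SSZ, SZ))))))
  [15] S(S(S(add(S(add(SZ, SZ)), mul(add(Z, mul(Z, SZ)), add(SSZ, SZ))))))
  [16] S(S(S(S(add(add(SZ, SZ), mul(add(Z, mul(Z, SZ)), add(SSZ, SZ)))))))
  [17] S(S(S(S(add(S(add(Z, SZ)), mul(add(Z, mul(Z, SZ)), add(SSZ, SZ)))))))
  [18] S(S(S(S(S(add(add(Z, SZ), mul(add(Z, mul(Z, SZ)), add(SSZ, SZ))))))))
  [19] S(S(S(S(S(add(SZ, mul(add(Z, mul(Z, SZ)), add(SSZ, SZ))))))))
  [20] S(S(S(S(S(S(add(Z, mul(add(Z, mul(Z, SZ)), add(SSZ, SZ)))))))))
  [21] S(S(S(S(S(S(mul(add(Z, mul(Z, SZ)), add(SSZ, SZ))))))))
  [22] S(S(S(S(S(S(mul(mul(Z, SZ), add(SSZ, SZ))))))))
  [23] S(S(S(S(S(S(mul(Z, add(SSZ, SZ))))))))
  [24] S^6(Z)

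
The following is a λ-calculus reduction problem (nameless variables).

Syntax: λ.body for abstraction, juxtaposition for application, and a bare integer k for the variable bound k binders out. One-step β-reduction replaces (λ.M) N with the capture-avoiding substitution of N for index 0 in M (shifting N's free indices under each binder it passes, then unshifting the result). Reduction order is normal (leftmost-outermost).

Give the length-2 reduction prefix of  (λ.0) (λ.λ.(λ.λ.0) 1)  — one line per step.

  start: (λ.0) (λ.λ.(λ.λ.0) 1)
  [1] λ.λ.(λ.λ.0) 1
  [2] λ.λ.λ.0

Answer: after 2 steps: λ.λ.λ.0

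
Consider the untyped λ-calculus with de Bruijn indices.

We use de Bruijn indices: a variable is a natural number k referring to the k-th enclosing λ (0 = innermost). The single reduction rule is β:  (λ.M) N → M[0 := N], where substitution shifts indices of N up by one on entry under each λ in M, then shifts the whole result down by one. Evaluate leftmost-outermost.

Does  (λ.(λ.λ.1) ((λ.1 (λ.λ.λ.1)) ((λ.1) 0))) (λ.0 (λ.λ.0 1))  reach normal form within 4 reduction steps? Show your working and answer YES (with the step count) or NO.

Answer: NO — after 4 steps the term is λ.(λ.λ.λ.1) (λ.λ.0 1), not yet normal

Working:
  start: (λ.(λ.λ.1) ((λ.1 (λ.λ.λ.1)) ((λ.1) 0))) (λ.0 (λ.λ.0 1))
  →1  (λ.λ.1) ((λ.(λ.0 (λ.λ.0 1)) (λ.λ.λ.1)) ((λ.λ.0 (λ.λ.0 1)) (λ.0 (λ.λ.0 1))))
  →2  λ.(λ.(λ.0 (λ.λ.0 1)) (λ.λ.λ.1)) ((λ.λ.0 (λ.λ.0 1)) (λ.0 (λ.λ.0 1)))
  →3  λ.(λ.0 (λ.λ.0 1)) (λ.λ.λ.1)
  →4  λ.(λ.λ.λ.1) (λ.λ.0 1)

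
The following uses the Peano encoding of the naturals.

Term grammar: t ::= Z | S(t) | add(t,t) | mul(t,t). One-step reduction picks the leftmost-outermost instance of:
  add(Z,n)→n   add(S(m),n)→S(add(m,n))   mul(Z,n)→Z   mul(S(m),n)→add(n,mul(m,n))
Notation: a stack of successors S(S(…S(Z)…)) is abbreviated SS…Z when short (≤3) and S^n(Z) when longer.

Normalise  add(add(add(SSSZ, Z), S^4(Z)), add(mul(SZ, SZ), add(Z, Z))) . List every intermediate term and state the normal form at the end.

Answer: normal form = S^8(Z)  (in 23 steps)

Working:
  start: add(add(add(SSSZ, Z), S^4(Z)), add(mul(SZ, SZ), add(Z, Z)))
  [1] add(add(S(add(SSZ, Z)), S^4(Z)), add(mul(SZ, SZ), add(Z, Z)))
  [2] add(S(add(add(SSZ, Z), S^4(Z))), add(mul(SZ, SZ), add(Z, Z)))
  [3] S(add(add(add(SSZ, Z), S^4(Z)), add(mul(SZ, SZ), add(Z, Z))))
  [4] S(add(add(S(add(SZ, Z)), S^4(Z)), add(mul(SZ, SZ), add(Z, Z))))
  [5] S(add(S(add(add(SZ, Z), S^4(Z))), add(mul(SZ, SZ), add(Z, Z))))
  [6] S(S(add(add(add(SZ, Z), S^4(Z)), add(mul(SZ, SZ), add(Z, Z)))))
  [7] S(S(add(add(S(add(Z, Z)), S^4(Z)), add(mul(SZ, SZ), add(Z, Z)))))
  [8] S(S(add(S(add(add(Z, Z), S^4(Z))), add(mul(SZ, SZ), add(Z, Z)))))
  [9] S(S(S(add(add(add(Z, Z), S^4(Z)), add(mul(SZ, SZ), add(Z, Z))))))
  [10] S(S(S(add(add(Z, S^4(Z)), add(mul(SZ, SZ), add(Z, Z))))))
  [11] S(S(S(add(S^4(Z), add(mul(SZ, SZ), add(Z, Z))))))
  [12] S(S(S(S(add(SSSZ, add(mul(SZ, SZ), add(Z, Z)))))))
  [13] S(S(S(S(S(add(SSZ, add(mul(SZ, SZ), add(Z, Z))))))))
  [14] S(S(S(S(S(S(add(SZ, add(mul(SZ, SZ), add(Z, Z)))))))))
  [15] S(S(S(S(S(S(S(add(Z, add(mul(SZ, SZ), add(Z, Z))))))))))
  [16] S(S(S(S(S(S(S(add(mul(SZ, SZ), add(Z, Z)))))))))
  [17] S(S(S(S(S(S(S(add(add(SZ, mul(Z, SZ)), add(Z, Z)))))))))
  [18] S(S(S(S(S(S(S(add(S(add(Z, mul(Z, SZ))), add(Z, Z)))))))))
  [19] S(S(S(S(S(S(S(S(add(add(Z, mul(Z, SZ)), add(Z, Z))))))))))
  [20] S(S(S(S(S(S(S(S(add(mul(Z, SZ), add(Z, Z))))))))))
  [21] S(S(S(S(S(S(S(S(add(Z, add(Z, Z))))))))))
  [22] S(S(S(S(S(S(S(S(add(Z, Z)))))))))
  [23] S^8(Z)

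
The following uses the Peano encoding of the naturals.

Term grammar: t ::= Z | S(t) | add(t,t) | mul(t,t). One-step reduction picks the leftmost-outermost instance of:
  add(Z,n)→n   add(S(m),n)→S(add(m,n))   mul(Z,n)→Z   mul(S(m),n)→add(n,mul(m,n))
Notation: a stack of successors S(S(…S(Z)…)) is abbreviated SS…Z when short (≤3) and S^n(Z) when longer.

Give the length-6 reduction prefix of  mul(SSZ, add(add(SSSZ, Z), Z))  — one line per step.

  start: mul(SSZ, add(add(SSSZ, Z), Z))
  →1  add(add(add(SSSZ, Z), Z), mul(SZ, add(add(SSSZ, Z), Z)))
  →2  add(add(S(add(SSZ, Z)), Z), mul(SZ, add(add(SSSZ, Z), Z)))
  →3  add(S(add(add(SSZ, Z), Z)), mul(SZ, add(add(SSSZ, Z), Z)))
  →4  S(add(add(add(SSZ, Z), Z), mul(SZ, add(add(SSSZ, Z), Z))))
  →5  S(add(add(S(add(SZ, Z)), Z), mul(SZ, add(add(SSSZ, Z), Z))))
  →6  S(add(S(add(add(SZ, Z), Z)), mul(SZ, add(add(SSSZ, Z), Z))))

Answer: after 6 steps: S(add(S(add(add(SZ, Z), Z)), mul(SZ, add(add(SSSZ, Z), Z))))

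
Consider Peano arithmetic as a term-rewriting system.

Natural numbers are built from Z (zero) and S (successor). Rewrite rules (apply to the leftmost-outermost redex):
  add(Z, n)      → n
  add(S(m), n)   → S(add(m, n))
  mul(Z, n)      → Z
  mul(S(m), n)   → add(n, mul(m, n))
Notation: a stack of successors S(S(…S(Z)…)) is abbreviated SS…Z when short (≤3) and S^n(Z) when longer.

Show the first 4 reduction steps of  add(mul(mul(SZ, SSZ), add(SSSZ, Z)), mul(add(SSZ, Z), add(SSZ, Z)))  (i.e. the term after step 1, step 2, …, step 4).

  start: add(mul(mul(SZ, SSZ), add(SSSZ, Z)), mul(add(SSZ, Z), add(SSZ, Z)))
  [1] add(mul(add(SSZ, mul(Z, SSZ)), add(SSSZ, Z)), mul(add(SSZ, Z), add(SSZ, Z)))
  [2] add(mul(S(add(SZ, mul(Z, SSZ))), add(SSSZ, Z)), mul(add(SSZ, Z), add(SSZ, Z)))
  [3] add(add(add(SSSZ, Z), mul(add(SZ, mul(Z, SSZ)), add(SSSZ, Z))), mul(add(SSZ, Z), add(SSZ, Z)))
  [4] add(add(S(add(SSZ, Z)), mul(add(SZ, mul(Z, SSZ)), add(SSSZ, Z))), mul(add(SSZ, Z), add(SSZ, Z)))

Answer: after 4 steps: add(add(S(add(SSZ, Z)), mul(add(SZ, mul(Z, SSZ)), add(SSSZ, Z))), mul(add(SSZ, Z), add(SSZ, Z)))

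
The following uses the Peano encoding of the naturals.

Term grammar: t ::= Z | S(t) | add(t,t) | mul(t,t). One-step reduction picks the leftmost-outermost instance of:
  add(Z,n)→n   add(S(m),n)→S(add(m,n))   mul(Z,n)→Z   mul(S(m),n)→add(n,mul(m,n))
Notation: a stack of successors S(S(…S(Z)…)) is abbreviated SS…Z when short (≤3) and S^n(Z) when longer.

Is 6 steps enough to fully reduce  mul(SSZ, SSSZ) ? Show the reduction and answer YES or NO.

  start: mul(SSZ, SSSZ)
  step 1: add(SSSZ, mul(SZ, SSSZ))
  step 2: S(add(SSZ, mul(SZ, SSSZ)))
  step 3: S(S(add(SZ, mul(SZ, SSSZ))))
  step 4: S(S(S(add(Z, mul(SZ, SSSZ)))))
  step 5: S(S(S(mul(SZ, SSSZ))))
  step 6: S(S(S(add(SSSZ, mul(Z, SSSZ)))))

Answer: NO — after 6 steps the term is S(S(S(add(SSSZ, mul(Z, SSSZ))))), not yet normal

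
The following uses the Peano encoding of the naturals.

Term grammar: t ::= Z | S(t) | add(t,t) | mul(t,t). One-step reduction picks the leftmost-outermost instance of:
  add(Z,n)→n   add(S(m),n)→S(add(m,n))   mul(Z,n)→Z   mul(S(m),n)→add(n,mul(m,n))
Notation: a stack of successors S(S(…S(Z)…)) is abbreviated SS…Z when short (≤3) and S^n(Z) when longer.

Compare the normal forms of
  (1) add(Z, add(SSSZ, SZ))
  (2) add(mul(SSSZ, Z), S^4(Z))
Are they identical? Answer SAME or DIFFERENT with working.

Term A:
  start: add(Z, add(SSSZ, SZ))
  step 1: add(SSSZ, SZ)
  step 2: S(add(SSZ, SZ))
  step 3: S(S(add(SZ, SZ)))
  step 4: S(S(S(add(Z, SZ))))
  step 5: S^4(Z)

Term B:
  start: add(mul(SSSZ, Z), S^4(Z))
  step 1: add(add(Z, mul(SSZ, Z)), S^4(Z))
  step 2: add(mul(SSZ, Z), S^4(Z))
  step 3: add(add(Z, mul(SZ, Z)), S^4(Z))
  step 4: add(mul(SZ, Z), S^4(Z))
  step 5: add(add(Z, mul(Z, Z)), S^4(Z))
  step 6: add(mul(Z, Z), S^4(Z))
  step 7: add(Z, S^4(Z))
  step 8: S^4(Z)

Answer: SAME — A ⇓ S^4(Z), B ⇓ S^4(Z)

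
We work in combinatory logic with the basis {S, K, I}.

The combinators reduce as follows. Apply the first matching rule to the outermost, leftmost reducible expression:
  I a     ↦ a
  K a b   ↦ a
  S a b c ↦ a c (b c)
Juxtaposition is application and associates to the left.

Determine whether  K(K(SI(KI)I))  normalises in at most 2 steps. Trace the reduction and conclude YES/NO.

Answer: NO — after 2 steps the term is K(K(I(KII))), not yet normal

Reduction:
  start: K(K(SI(KI)I))
  step 1: K(K(II(KII)))
  step 2: K(K(I(KII)))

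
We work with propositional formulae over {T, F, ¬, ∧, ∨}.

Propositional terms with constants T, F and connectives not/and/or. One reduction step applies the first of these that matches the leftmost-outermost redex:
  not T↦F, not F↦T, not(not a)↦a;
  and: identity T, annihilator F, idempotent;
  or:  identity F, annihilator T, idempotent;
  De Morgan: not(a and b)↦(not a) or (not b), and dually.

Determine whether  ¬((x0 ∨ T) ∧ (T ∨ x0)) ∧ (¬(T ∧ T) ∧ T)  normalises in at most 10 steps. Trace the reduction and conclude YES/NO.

  start: ¬((x0 ∨ T) ∧ (T ∨ x0)) ∧ (¬(T ∧ T) ∧ T)
  step 1: (¬(x0 ∨ T) ∨ ¬(T ∨ x0)) ∧ (¬(T ∧ T) ∧ T)
  step 2: ((¬x0 ∧ ¬T) ∨ ¬(T ∨ x0)) ∧ (¬(T ∧ T) ∧ T)
  step 3: ((¬x0 ∧ F) ∨ ¬(T ∨ x0)) ∧ (¬(T ∧ T) ∧ T)
  step 4: (F ∨ ¬(T ∨ x0)) ∧ (¬(T ∧ T) ∧ T)
  step 5: ¬(T ∨ x0) ∧ (¬(T ∧ T) ∧ T)
  step 6: (¬T ∧ ¬x0) ∧ (¬(T ∧ T) ∧ T)
  step 7: (F ∧ ¬x0) ∧ (¬(T ∧ T) ∧ T)
  step 8: F ∧ (¬(T ∧ T) ∧ T)
  step 9: F

Answer: YES — reaches normal form F in 9 ≤ 10 steps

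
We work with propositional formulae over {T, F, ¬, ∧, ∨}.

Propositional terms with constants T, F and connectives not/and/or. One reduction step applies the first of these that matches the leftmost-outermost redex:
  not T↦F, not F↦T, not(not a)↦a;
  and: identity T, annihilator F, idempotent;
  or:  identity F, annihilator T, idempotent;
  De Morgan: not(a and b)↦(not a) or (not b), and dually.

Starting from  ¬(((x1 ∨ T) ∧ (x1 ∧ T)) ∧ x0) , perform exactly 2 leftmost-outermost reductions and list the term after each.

  start: ¬(((x1 ∨ T) ∧ (x1 ∧ T)) ∧ x0)
  step 1: ¬((x1 ∨ T) ∧ (x1 ∧ T)) ∨ ¬x0
  step 2: (¬(x1 ∨ T) ∨ ¬(x1 ∧ T)) ∨ ¬x0

Answer: after 2 steps: (¬(x1 ∨ T) ∨ ¬(x1 ∧ T)) ∨ ¬x0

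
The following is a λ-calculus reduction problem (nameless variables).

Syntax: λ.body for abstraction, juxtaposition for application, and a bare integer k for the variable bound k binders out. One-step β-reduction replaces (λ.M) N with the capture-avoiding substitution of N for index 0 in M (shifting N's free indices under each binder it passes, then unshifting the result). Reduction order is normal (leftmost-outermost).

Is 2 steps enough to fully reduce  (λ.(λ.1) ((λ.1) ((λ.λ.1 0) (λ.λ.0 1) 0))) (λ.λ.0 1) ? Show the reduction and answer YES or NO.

  start: (λ.(λ.1) ((λ.1) ((λ.λ.1 0) (λ.λ.0 1) 0))) (λ.λ.0 1)
  →1  (λ.λ.λ.0 1) ((λ.λ.λ.0 1) ((λ.λ.1 0) (λ.λ.0 1) (λ.λ.0 1)))
  →2  λ.λ.0 1

Answer: YES — reaches normal form λ.λ.0 1 in 2 ≤ 2 steps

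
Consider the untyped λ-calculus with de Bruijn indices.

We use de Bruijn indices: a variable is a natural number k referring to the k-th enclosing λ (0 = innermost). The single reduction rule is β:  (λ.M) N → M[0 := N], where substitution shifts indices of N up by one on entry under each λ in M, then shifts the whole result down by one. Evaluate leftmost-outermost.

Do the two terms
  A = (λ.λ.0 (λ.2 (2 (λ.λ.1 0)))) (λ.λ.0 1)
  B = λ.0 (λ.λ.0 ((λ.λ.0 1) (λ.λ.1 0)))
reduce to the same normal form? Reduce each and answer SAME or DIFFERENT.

Answer: SAME — A ⇓ λ.0 (λ.λ.0 (λ.0 (λ.λ.1 0))), B ⇓ λ.0 (λ.λ.0 (λ.0 (λ.λ.1 0)))

Reduction:
Term A:
  start: (λ.λ.0 (λ.2 (2 (λ.λ.1 0)))) (λ.λ.0 1)
  →1  λ.0 (λ.(λ.λ.0 1) ((λ.λ.0 1) (λ.λ.1 0)))
  →2  λ.0 (λ.λ.0 ((λ.λ.0 1) (λ.λ.1 0)))
  →3  λ.0 (λ.λ.0 (λ.0 (λ.λ.1 0)))

Term B:
  start: λ.0 (λ.λ.0 ((λ.λ.0 1) (λ.λ.1 0)))
  →1  λ.0 (λ.λ.0 (λ.0 (λ.λ.1 0)))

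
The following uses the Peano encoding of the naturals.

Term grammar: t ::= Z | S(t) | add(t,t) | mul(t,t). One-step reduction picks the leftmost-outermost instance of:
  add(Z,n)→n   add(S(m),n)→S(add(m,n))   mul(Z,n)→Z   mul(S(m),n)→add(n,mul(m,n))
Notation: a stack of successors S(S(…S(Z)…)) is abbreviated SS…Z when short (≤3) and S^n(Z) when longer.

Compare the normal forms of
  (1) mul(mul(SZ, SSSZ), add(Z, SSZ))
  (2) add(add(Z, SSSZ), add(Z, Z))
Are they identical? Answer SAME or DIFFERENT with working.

Answer: DIFFERENT — A ⇓ S^6(Z), B ⇓ SSSZ

Working:
Term A:
  start: mul(mul(SZ, SSSZ), add(Z, SSZ))
  →1  mul(add(SSSZ, mul(Z, SSSZ)), add(Z, SSZ))
  →2  mul(S(add(SSZ, mul(Z, SSSZ))), add(Z, SSZ))
  →3  add(add(Z, SSZ), mul(add(SSZ, mul(Z, SSSZ)), add(Z, SSZ)))
  →4  add(SSZ, mul(add(SSZ, mul(Z, SSSZ)), add(Z, SSZ)))
  →5  S(add(SZ, mul(add(SSZ, mul(Z, SSSZ)), add(Z, SSZ))))
  →6  S(S(add(Z, mul(add(SSZ, mul(Z, SSSZ)), add(Z, SSZ)))))
  →7  S(S(mul(add(SSZ, mul(Z, SSSZ)), add(Z, SSZ))))
  →8  S(S(mul(S(add(SZ, mul(Z, SSSZ))), add(Z, SSZ))))
  →9  S(S(add(add(Z, SSZ), mul(add(SZ, mul(Z, SSSZ)), add(Z, SSZ)))))
  →10  S(S(add(SSZ, mul(add(SZ, mul(Z, SSSZ)), add(Z, SSZ)))))
  →11  S(S(S(add(SZ, mul(add(SZ, mul(Z, SSSZ)), add(Z, SSZ))))))
  →12  S(S(S(S(add(Z, mul(add(SZ, mul(Z, SSSZ)), add(Z, SSZ)))))))
  →13  S(S(S(S(mul(add(SZ, mul(Z, SSSZ)), add(Z, SSZ))))))
  →14  S(S(S(S(mul(S(add(Z, mul(Z, SSSZ))), add(Z, SSZ))))))
  →15  S(S(S(S(add(add(Z, SSZ), mul(add(Z, mul(Z, SSSZ)), add(Z, SSZ)))))))
  →16  S(S(S(S(add(SSZ, mul(add(Z, mul(Z, SSSZ)), add(Z, SSZ)))))))
  →17  S(S(S(S(S(add(SZ, mul(add(Z, mul(Z, SSSZ)), add(Z, SSZ))))))))
  →18  S(S(S(S(S(S(add(Z, mul(add(Z, mul(Z, SSSZ)), add(Z, SSZ)))))))))
  →19  S(S(S(S(S(S(mul(add(Z, mul(Z, SSSZ)), add(Z, SSZ))))))))
  →20  S(S(S(S(S(S(mul(mul(Z, SSSZ), add(Z, SSZ))))))))
  →21  S(S(S(S(S(S(mul(Z, add(Z, SSZ))))))))
  →22  S^6(Z)

Term B:
  start: add(add(Z, SSSZ), add(Z, Z))
  →1  add(SSSZ, add(Z, Z))
  →2  S(add(SSZ, add(Z, Z)))
  →3  S(S(add(SZ, add(Z, Z))))
  →4  S(S(S(add(Z, add(Z, Z)))))
  →5  S(S(S(add(Z, Z))))
  →6  SSSZ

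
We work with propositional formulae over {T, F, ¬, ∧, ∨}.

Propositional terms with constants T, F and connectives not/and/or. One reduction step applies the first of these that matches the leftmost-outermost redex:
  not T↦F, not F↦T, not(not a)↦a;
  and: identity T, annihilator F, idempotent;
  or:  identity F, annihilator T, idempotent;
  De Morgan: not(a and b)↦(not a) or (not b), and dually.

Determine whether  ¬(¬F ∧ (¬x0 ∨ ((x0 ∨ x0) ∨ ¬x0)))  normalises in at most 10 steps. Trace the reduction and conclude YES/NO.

  start: ¬(¬F ∧ (¬x0 ∨ ((x0 ∨ x0) ∨ ¬x0)))
  step 1: ¬¬F ∨ ¬(¬x0 ∨ ((x0 ∨ x0) ∨ ¬x0))
  step 2: F ∨ ¬(¬x0 ∨ ((x0 ∨ x0) ∨ ¬x0))
  step 3: ¬(¬x0 ∨ ((x0 ∨ x0) ∨ ¬x0))
  step 4: ¬¬x0 ∧ ¬((x0 ∨ x0) ∨ ¬x0)
  step 5: x0 ∧ ¬((x0 ∨ x0) ∨ ¬x0)
  step 6: x0 ∧ (¬(x0 ∨ x0) ∧ ¬¬x0)
  step 7: x0 ∧ ((¬x0 ∧ ¬x0) ∧ ¬¬x0)
  step 8: x0 ∧ (¬x0 ∧ ¬¬x0)
  step 9: x0 ∧ (¬x0 ∧ x0)

Answer: YES — reaches normal form x0 ∧ (¬x0 ∧ x0) in 9 ≤ 10 steps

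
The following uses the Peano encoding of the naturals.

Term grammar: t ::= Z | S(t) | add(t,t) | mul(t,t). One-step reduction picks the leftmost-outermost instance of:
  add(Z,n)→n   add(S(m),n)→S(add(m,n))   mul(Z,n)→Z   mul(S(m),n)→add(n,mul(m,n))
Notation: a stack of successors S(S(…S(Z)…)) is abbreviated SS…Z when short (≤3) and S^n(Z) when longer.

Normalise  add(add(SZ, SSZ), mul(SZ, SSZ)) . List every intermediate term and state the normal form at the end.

  start: add(add(SZ, SSZ), mul(SZ, SSZ))
  step 1: add(S(add(Z, SSZ)), mul(SZ, SSZ))
  step 2: S(add(add(Z, SSZ), mul(SZ, SSZ)))
  step 3: S(add(SSZ, mul(SZ, SSZ)))
  step 4: S(S(add(SZ, mul(SZ, SSZ))))
  step 5: S(S(S(add(Z, mul(SZ, SSZ)))))
  step 6: S(S(S(mul(SZ, SSZ))))
  step 7: S(S(S(add(SSZ, mul(Z, SSZ)))))
  step 8: S(S(S(S(add(SZ, mul(Z, SSZ))))))
  step 9: S(S(S(S(S(add(Z, mul(Z, SSZ)))))))
  step 10: S(S(S(S(S(mul(Z, SSZ))))))
  step 11: S^5(Z)

Answer: normal form = S^5(Z)  (in 11 steps)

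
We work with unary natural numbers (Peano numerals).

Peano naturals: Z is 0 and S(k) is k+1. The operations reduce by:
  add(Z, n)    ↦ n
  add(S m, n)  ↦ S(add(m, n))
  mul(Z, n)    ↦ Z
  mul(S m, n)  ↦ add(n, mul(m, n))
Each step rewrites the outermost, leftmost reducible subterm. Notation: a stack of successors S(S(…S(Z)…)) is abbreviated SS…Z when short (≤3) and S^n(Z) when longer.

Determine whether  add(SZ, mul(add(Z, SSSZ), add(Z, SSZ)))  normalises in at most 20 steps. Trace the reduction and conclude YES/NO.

Answer: YES — reaches normal form S^7(Z) in 19 ≤ 20 steps

Derivation:
  start: add(SZ, mul(add(Z, SSSZ), add(Z, SSZ)))
  step 1: S(add(Z, mul(add(Z, SSSZ), add(Z, SSZ))))
  step 2: S(mul(add(Z, SSSZ), add(Z, SSZ)))
  step 3: S(mul(SSSZ, add(Z, SSZ)))
  step 4: S(add(add(Z, SSZ), mul(SSZ, add(Z, SSZ))))
  step 5: S(add(SSZ, mul(SSZ, add(Z, SSZ))))
  step 6: S(S(add(SZ, mul(SSZ, add(Z, SSZ)))))
  step 7: S(S(S(add(Z, mul(SSZ, add(Z, SSZ))))))
  step 8: S(S(S(mul(SSZ, add(Z, SSZ)))))
  step 9: S(S(S(add(add(Z, SSZ), mul(SZ, add(Z, SSZ))))))
  step 10: S(S(S(add(SSZ, mul(SZ, add(Z, SSZ))))))
  step 11: S(S(S(S(add(SZ, mul(SZ, add(Z, SSZ)))))))
  step 12: S(S(S(S(S(add(Z, mul(SZ, add(Z, SSZ))))))))
  step 13: S(S(S(S(S(mul(SZ, add(Z, SSZ)))))))
  step 14: S(S(S(S(S(add(add(Z, SSZ), mul(Z, add(Z, SSZ))))))))
  step 15: S(S(S(S(S(add(SSZ, mul(Z, add(Z, SSZ))))))))
  step 16: S(S(S(S(S(S(add(SZ, mul(Z, add(Z, SSZ)))))))))
  step 17: S(S(S(S(S(S(S(add(Z, mul(Z, add(Z, SSZ))))))))))
  step 18: S(S(S(S(S(S(S(mul(Z, add(Z, SSZ)))))))))
  step 19: S^7(Z)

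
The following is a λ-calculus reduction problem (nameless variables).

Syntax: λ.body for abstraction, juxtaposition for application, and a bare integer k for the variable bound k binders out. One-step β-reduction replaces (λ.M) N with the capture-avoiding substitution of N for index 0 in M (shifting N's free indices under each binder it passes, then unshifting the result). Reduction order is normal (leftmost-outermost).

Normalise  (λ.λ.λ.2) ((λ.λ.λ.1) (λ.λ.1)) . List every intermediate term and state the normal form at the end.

  start: (λ.λ.λ.2) ((λ.λ.λ.1) (λ.λ.1))
  →1  λ.λ.(λ.λ.λ.1) (λ.λ.1)
  →2  λ.λ.λ.λ.1

Answer: normal form = λ.λ.λ.λ.1  (in 2 steps)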